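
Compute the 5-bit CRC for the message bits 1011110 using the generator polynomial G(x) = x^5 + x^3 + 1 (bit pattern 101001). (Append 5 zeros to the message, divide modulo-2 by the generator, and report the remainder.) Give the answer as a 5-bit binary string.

Append 5 zeros: 101111000000. Divide by 101001 (XOR where the leading bit is 1):
  pos 0: 101111 XOR 101001 = 000110
  pos 3: 110000 XOR 101001 = 011001
  pos 4: 110010 XOR 101001 = 011011
  pos 5: 110110 XOR 101001 = 011111
  pos 6: 111110 XOR 101001 = 010111
Remainder (last 5 bits) = 10111. This is the CRC / FCS.

10111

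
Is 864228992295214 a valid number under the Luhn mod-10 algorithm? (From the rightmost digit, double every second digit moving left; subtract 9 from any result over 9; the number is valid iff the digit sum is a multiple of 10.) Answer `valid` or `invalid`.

valid

From the right, keep odd positions and double even positions (subtract 9 from any doubled value over 9):
  doubled (positions 2,4,...): 2 1 4 9 7 4 3 → sum 30
  kept (positions 1,3,...): 4 2 9 2 9 2 4 8 → sum 40
Total = 70.
70 mod 10 = 0, so the number is valid.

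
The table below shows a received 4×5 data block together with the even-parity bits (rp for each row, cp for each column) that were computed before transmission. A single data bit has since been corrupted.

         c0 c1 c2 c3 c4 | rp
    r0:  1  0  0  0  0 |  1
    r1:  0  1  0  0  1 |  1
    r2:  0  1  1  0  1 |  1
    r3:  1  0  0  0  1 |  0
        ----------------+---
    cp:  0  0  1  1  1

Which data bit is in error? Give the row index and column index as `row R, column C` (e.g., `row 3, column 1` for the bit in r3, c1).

row 1, column 3

Recompute each row's even parity and compare to rp:
  r0: data parity 1, sent rp 1 → ok
  r1: data parity 0, sent rp 1 → mismatch
  r2: data parity 1, sent rp 1 → ok
  r3: data parity 0, sent rp 0 → ok
Recompute each column's even parity and compare to cp:
  c0: data parity 0, sent cp 0 → ok
  c1: data parity 0, sent cp 0 → ok
  c2: data parity 1, sent cp 1 → ok
  c3: data parity 0, sent cp 1 → mismatch
  c4: data parity 1, sent cp 1 → ok
Exactly one row (r1) and one column (c3) fail → the flipped bit is at their intersection.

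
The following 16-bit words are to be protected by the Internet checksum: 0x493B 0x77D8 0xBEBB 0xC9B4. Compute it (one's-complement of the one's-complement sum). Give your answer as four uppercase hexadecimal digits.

One's-complement addition (fold any carry out of bit 15 back into bit 0):
  0x493B + 0x77D8 = 0x0C113
  0xC113 + 0xBEBB = 0x17FCE → wrap carry → 0x7FCF
  0x7FCF + 0xC9B4 = 0x14983 → wrap carry → 0x4984
One's-complement sum = 0x4984.
Checksum = ~0x4984 & 0xFFFF = 0xB67B.

B67B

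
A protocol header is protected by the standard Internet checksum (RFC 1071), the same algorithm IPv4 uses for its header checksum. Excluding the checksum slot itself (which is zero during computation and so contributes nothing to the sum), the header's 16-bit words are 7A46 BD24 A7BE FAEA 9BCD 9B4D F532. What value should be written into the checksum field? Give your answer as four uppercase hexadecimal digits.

One's-complement addition (fold any carry out of bit 15 back into bit 0):
  0x7A46 + 0xBD24 = 0x1376A → wrap carry → 0x376B
  0x376B + 0xA7BE = 0x0DF29
  0xDF29 + 0xFAEA = 0x1DA13 → wrap carry → 0xDA14
  0xDA14 + 0x9BCD = 0x175E1 → wrap carry → 0x75E2
  0x75E2 + 0x9B4D = 0x1112F → wrap carry → 0x1130
  0x1130 + 0xF532 = 0x10662 → wrap carry → 0x0663
One's-complement sum = 0x0663.
Checksum = ~0x0663 & 0xFFFF = 0xF99C.

F99C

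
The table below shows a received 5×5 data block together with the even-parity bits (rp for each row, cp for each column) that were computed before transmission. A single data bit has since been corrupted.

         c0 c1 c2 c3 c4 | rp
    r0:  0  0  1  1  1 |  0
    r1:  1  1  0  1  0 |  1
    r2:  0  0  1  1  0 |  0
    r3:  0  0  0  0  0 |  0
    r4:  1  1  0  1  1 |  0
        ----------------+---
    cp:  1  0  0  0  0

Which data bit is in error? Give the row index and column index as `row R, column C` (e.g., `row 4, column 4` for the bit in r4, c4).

Recompute each row's even parity and compare to rp:
  r0: data parity 1, sent rp 0 → mismatch
  r1: data parity 1, sent rp 1 → ok
  r2: data parity 0, sent rp 0 → ok
  r3: data parity 0, sent rp 0 → ok
  r4: data parity 0, sent rp 0 → ok
Recompute each column's even parity and compare to cp:
  c0: data parity 0, sent cp 1 → mismatch
  c1: data parity 0, sent cp 0 → ok
  c2: data parity 0, sent cp 0 → ok
  c3: data parity 0, sent cp 0 → ok
  c4: data parity 0, sent cp 0 → ok
Exactly one row (r0) and one column (c0) fail → the flipped bit is at their intersection.

row 0, column 0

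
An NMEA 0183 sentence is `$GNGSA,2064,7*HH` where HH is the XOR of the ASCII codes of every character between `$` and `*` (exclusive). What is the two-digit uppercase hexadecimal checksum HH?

XOR the ASCII codes of the payload characters:
  'G' = 0x47 → acc = 0x47
  'N' = 0x4E → acc = 0x09
  'G' = 0x47 → acc = 0x4E
  'S' = 0x53 → acc = 0x1D
  'A' = 0x41 → acc = 0x5C
  ',' = 0x2C → acc = 0x70
  '2' = 0x32 → acc = 0x42
  '0' = 0x30 → acc = 0x72
  '6' = 0x36 → acc = 0x44
  '4' = 0x34 → acc = 0x70
  ',' = 0x2C → acc = 0x5C
  '7' = 0x37 → acc = 0x6B
Checksum = 0x6B.

6B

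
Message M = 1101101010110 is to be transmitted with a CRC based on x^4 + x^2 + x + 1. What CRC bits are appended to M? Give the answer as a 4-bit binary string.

Append 4 zeros: 11011010101100000. Divide by 10111 (XOR where the leading bit is 1):
  pos 0: 11011 XOR 10111 = 01100
  pos 1: 11000 XOR 10111 = 01111
  pos 2: 11111 XOR 10111 = 01000
  pos 3: 10000 XOR 10111 = 00111
  pos 5: 11110 XOR 10111 = 01001
  pos 6: 10011 XOR 10111 = 00100
  pos 8: 10010 XOR 10111 = 00101
  pos 10: 10100 XOR 10111 = 00011
Remainder (last 4 bits) = 1100. This is the CRC / FCS.

1100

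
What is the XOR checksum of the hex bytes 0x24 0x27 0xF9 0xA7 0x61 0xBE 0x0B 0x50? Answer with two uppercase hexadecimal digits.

XOR the bytes together:
  start with 0x24
  0x24 ⊕ 0x27 = 0x03
  0x03 ⊕ 0xF9 = 0xFA
  0xFA ⊕ 0xA7 = 0x5D
  0x5D ⊕ 0x61 = 0x3C
  0x3C ⊕ 0xBE = 0x82
  0x82 ⊕ 0x0B = 0x89
  0x89 ⊕ 0x50 = 0xD9

D9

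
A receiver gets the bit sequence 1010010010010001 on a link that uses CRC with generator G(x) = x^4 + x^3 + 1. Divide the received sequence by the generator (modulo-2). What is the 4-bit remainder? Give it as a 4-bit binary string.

0010

Modulo-2 division of 1010010010010001 by 11001:
  pos 0: 10100 XOR 11001 = 01101
  pos 1: 11011 XOR 11001 = 00010
  pos 4: 10001 XOR 11001 = 01000
  pos 5: 10000 XOR 11001 = 01001
  pos 6: 10010 XOR 11001 = 01011
  pos 7: 10111 XOR 11001 = 01110
  pos 8: 11100 XOR 11001 = 00101
  pos 10: 10100 XOR 11001 = 01101
  pos 11: 11011 XOR 11001 = 00010
Remainder = 0010 (nonzero — an error is detected).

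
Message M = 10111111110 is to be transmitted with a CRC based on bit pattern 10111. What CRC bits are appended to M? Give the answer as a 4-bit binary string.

Append 4 zeros: 101111111100000. Divide by 10111 (XOR where the leading bit is 1):
  pos 0: 10111 XOR 10111 = 00000
  pos 5: 11111 XOR 10111 = 01000
  pos 6: 10000 XOR 10111 = 00111
  pos 8: 11100 XOR 10111 = 01011
  pos 9: 10110 XOR 10111 = 00001
Remainder (last 4 bits) = 0010. This is the CRC / FCS.

0010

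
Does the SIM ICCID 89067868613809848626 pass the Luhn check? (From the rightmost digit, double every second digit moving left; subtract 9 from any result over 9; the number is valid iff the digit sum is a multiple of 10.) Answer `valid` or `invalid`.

From the right, keep odd positions and double even positions (subtract 9 from any doubled value over 9):
  doubled (positions 2,4,...): 4 7 7 0 6 3 3 5 0 7 → sum 42
  kept (positions 1,3,...): 6 6 4 9 8 1 8 8 6 9 → sum 65
Total = 107.
107 mod 10 = 7, so the number is invalid.

invalid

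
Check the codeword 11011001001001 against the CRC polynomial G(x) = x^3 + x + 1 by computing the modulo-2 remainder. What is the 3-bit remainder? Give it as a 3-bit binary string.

Modulo-2 division of 11011001001001 by 1011:
  pos 0: 1101 XOR 1011 = 0110
  pos 1: 1101 XOR 1011 = 0110
  pos 2: 1100 XOR 1011 = 0111
  pos 3: 1110 XOR 1011 = 0101
  pos 4: 1011 XOR 1011 = 0000
  pos 10: 1001 XOR 1011 = 0010
Remainder = 010 (nonzero — an error is detected).

010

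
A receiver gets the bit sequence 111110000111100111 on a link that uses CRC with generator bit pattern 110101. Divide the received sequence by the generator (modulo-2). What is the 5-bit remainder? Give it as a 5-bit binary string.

Modulo-2 division of 111110000111100111 by 110101:
  pos 0: 111110 XOR 110101 = 001011
  pos 2: 101100 XOR 110101 = 011001
  pos 3: 110010 XOR 110101 = 000111
  pos 6: 111111 XOR 110101 = 001010
  pos 8: 101010 XOR 110101 = 011111
  pos 9: 111110 XOR 110101 = 001011
  pos 11: 101111 XOR 110101 = 011010
  pos 12: 110101 XOR 110101 = 000000
Remainder = 00000 (zero — the frame passes the CRC check).

00000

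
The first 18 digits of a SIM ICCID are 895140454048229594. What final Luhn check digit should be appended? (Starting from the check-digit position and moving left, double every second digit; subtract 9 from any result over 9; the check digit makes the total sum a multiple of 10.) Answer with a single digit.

9

Partial digits right→left: 4 9 5 9 2 2 8 4 0 4 5 4 0 4 1 5 9 8
Double every second digit counting from the check-digit position (so the 1st, 3rd, 5th, ... of the partial from the right).
  doubled (with −9 where >9): 8 1 4 7 0 1 0 2 9 → sum 32
  kept as-is: 9 9 2 4 4 4 4 5 8 → sum 49
Total = 32 + 49 = 81.
Check digit = (10 − (81 mod 10)) mod 10 = 9.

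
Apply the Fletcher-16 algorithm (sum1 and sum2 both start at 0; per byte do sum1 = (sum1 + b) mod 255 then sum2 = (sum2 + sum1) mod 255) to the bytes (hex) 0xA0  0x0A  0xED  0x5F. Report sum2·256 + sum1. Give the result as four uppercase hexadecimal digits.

DBF7

Running sums (mod 255):
  after byte 0 (0xA0): sum1=160, sum2=160
  after byte 1 (0x0A): sum1=170, sum2=75
  after byte 2 (0xED): sum1=152, sum2=227
  after byte 3 (0x5F): sum1=247, sum2=219
Checksum = sum2·256 + sum1 = 219·256 + 247 = 56311 = 0xDBF7.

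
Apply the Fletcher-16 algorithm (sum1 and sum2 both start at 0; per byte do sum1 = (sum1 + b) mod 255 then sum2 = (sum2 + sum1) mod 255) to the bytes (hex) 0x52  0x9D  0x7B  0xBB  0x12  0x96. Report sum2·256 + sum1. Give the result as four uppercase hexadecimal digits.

Running sums (mod 255):
  after byte 0 (0x52): sum1=82, sum2=82
  after byte 1 (0x9D): sum1=239, sum2=66
  after byte 2 (0x7B): sum1=107, sum2=173
  after byte 3 (0xBB): sum1=39, sum2=212
  after byte 4 (0x12): sum1=57, sum2=14
  after byte 5 (0x96): sum1=207, sum2=221
Checksum = sum2·256 + sum1 = 221·256 + 207 = 56783 = 0xDDCF.

DDCF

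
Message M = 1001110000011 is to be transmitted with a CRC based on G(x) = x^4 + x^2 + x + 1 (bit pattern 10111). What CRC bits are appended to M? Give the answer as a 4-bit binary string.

1111

Append 4 zeros: 10011100000110000. Divide by 10111 (XOR where the leading bit is 1):
  pos 0: 10011 XOR 10111 = 00100
  pos 2: 10010 XOR 10111 = 00101
  pos 4: 10100 XOR 10111 = 00011
  pos 7: 11001 XOR 10111 = 01110
  pos 8: 11101 XOR 10111 = 01010
  pos 9: 10100 XOR 10111 = 00011
  pos 12: 11000 XOR 10111 = 01111
Remainder (last 4 bits) = 1111. This is the CRC / FCS.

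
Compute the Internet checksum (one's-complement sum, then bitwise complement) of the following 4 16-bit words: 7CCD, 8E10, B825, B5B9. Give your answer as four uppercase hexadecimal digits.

One's-complement addition (fold any carry out of bit 15 back into bit 0):
  0x7CCD + 0x8E10 = 0x10ADD → wrap carry → 0x0ADE
  0x0ADE + 0xB825 = 0x0C303
  0xC303 + 0xB5B9 = 0x178BC → wrap carry → 0x78BD
One's-complement sum = 0x78BD.
Checksum = ~0x78BD & 0xFFFF = 0x8742.

8742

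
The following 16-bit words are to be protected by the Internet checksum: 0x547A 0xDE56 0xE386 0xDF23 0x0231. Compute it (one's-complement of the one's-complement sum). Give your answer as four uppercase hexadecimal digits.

One's-complement addition (fold any carry out of bit 15 back into bit 0):
  0x547A + 0xDE56 = 0x132D0 → wrap carry → 0x32D1
  0x32D1 + 0xE386 = 0x11657 → wrap carry → 0x1658
  0x1658 + 0xDF23 = 0x0F57B
  0xF57B + 0x0231 = 0x0F7AC
One's-complement sum = 0xF7AC.
Checksum = ~0xF7AC & 0xFFFF = 0x0853.

0853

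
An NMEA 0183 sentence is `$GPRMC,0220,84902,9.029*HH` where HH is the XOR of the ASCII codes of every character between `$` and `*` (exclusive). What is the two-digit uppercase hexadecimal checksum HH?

XOR the ASCII codes of the payload characters:
  'G' = 0x47 → acc = 0x47
  'P' = 0x50 → acc = 0x17
  'R' = 0x52 → acc = 0x45
  'M' = 0x4D → acc = 0x08
  'C' = 0x43 → acc = 0x4B
  ',' = 0x2C → acc = 0x67
  '0' = 0x30 → acc = 0x57
  '2' = 0x32 → acc = 0x65
  '2' = 0x32 → acc = 0x57
  '0' = 0x30 → acc = 0x67
  ',' = 0x2C → acc = 0x4B
  '8' = 0x38 → acc = 0x73
  '4' = 0x34 → acc = 0x47
  '9' = 0x39 → acc = 0x7E
  '0' = 0x30 → acc = 0x4E
  '2' = 0x32 → acc = 0x7C
  ',' = 0x2C → acc = 0x50
  '9' = 0x39 → acc = 0x69
  '.' = 0x2E → acc = 0x47
  '0' = 0x30 → acc = 0x77
  '2' = 0x32 → acc = 0x45
  '9' = 0x39 → acc = 0x7C
Checksum = 0x7C.

7C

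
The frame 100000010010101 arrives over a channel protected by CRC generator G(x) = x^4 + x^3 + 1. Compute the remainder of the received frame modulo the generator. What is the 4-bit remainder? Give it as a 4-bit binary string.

Modulo-2 division of 100000010010101 by 11001:
  pos 0: 10000 XOR 11001 = 01001
  pos 1: 10010 XOR 11001 = 01011
  pos 2: 10110 XOR 11001 = 01111
  pos 3: 11111 XOR 11001 = 00110
  pos 5: 11000 XOR 11001 = 00001
  pos 9: 11010 XOR 11001 = 00011
Remainder = 0111 (nonzero — an error is detected).

0111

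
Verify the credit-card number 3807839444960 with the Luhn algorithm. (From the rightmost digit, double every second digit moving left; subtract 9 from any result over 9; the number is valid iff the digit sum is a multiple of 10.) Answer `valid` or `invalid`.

valid

From the right, keep odd positions and double even positions (subtract 9 from any doubled value over 9):
  doubled (positions 2,4,...): 3 8 8 6 5 7 → sum 37
  kept (positions 1,3,...): 0 9 4 9 8 0 3 → sum 33
Total = 70.
70 mod 10 = 0, so the number is valid.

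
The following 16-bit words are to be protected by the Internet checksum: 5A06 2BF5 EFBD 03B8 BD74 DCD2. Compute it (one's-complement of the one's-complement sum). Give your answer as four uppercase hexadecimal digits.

One's-complement addition (fold any carry out of bit 15 back into bit 0):
  0x5A06 + 0x2BF5 = 0x085FB
  0x85FB + 0xEFBD = 0x175B8 → wrap carry → 0x75B9
  0x75B9 + 0x03B8 = 0x07971
  0x7971 + 0xBD74 = 0x136E5 → wrap carry → 0x36E6
  0x36E6 + 0xDCD2 = 0x113B8 → wrap carry → 0x13B9
One's-complement sum = 0x13B9.
Checksum = ~0x13B9 & 0xFFFF = 0xEC46.

EC46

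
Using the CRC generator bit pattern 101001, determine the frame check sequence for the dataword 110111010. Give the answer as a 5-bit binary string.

Append 5 zeros: 11011101000000. Divide by 101001 (XOR where the leading bit is 1):
  pos 0: 110111 XOR 101001 = 011110
  pos 1: 111100 XOR 101001 = 010101
  pos 2: 101011 XOR 101001 = 000010
  pos 6: 100000 XOR 101001 = 001001
  pos 8: 100100 XOR 101001 = 001101
Remainder (last 5 bits) = 01101. This is the CRC / FCS.

01101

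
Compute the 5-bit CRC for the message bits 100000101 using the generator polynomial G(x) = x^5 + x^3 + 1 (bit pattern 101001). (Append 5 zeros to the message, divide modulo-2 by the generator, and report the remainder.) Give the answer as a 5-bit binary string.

Append 5 zeros: 10000010100000. Divide by 101001 (XOR where the leading bit is 1):
  pos 0: 100000 XOR 101001 = 001001
  pos 2: 100110 XOR 101001 = 001111
  pos 4: 111110 XOR 101001 = 010111
  pos 5: 101110 XOR 101001 = 000111
  pos 8: 111000 XOR 101001 = 010001
Remainder (last 5 bits) = 10001. This is the CRC / FCS.

10001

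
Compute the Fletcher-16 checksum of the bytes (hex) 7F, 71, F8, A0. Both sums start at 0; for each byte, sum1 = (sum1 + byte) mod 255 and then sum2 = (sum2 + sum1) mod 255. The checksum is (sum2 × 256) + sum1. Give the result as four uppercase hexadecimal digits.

E48A

Running sums (mod 255):
  after byte 0 (7F): sum1=127, sum2=127
  after byte 1 (71): sum1=240, sum2=112
  after byte 2 (F8): sum1=233, sum2=90
  after byte 3 (A0): sum1=138, sum2=228
Checksum = sum2·256 + sum1 = 228·256 + 138 = 58506 = 0xE48A.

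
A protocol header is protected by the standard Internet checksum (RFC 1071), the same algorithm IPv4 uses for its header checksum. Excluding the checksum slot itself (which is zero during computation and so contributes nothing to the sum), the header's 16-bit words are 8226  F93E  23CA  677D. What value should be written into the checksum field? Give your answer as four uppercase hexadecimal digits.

One's-complement addition (fold any carry out of bit 15 back into bit 0):
  0x8226 + 0xF93E = 0x17B64 → wrap carry → 0x7B65
  0x7B65 + 0x23CA = 0x09F2F
  0x9F2F + 0x677D = 0x106AC → wrap carry → 0x06AD
One's-complement sum = 0x06AD.
Checksum = ~0x06AD & 0xFFFF = 0xF952.

F952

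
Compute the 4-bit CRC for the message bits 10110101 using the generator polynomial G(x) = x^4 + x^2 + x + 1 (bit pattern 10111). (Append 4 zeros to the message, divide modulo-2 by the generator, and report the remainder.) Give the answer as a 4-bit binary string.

Append 4 zeros: 101101010000. Divide by 10111 (XOR where the leading bit is 1):
  pos 0: 10110 XOR 10111 = 00001
  pos 4: 11010 XOR 10111 = 01101
  pos 5: 11010 XOR 10111 = 01101
  pos 6: 11010 XOR 10111 = 01101
  pos 7: 11010 XOR 10111 = 01101
Remainder (last 4 bits) = 1101. This is the CRC / FCS.

1101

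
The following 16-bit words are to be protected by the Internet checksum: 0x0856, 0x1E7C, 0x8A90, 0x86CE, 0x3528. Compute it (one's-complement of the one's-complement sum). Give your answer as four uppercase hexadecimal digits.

One's-complement addition (fold any carry out of bit 15 back into bit 0):
  0x0856 + 0x1E7C = 0x026D2
  0x26D2 + 0x8A90 = 0x0B162
  0xB162 + 0x86CE = 0x13830 → wrap carry → 0x3831
  0x3831 + 0x3528 = 0x06D59
One's-complement sum = 0x6D59.
Checksum = ~0x6D59 & 0xFFFF = 0x92A6.

92A6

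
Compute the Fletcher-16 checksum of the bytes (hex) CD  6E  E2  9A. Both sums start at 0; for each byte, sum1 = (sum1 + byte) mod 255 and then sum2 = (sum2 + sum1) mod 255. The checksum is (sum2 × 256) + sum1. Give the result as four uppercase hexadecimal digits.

E2B9

Running sums (mod 255):
  after byte 0 (CD): sum1=205, sum2=205
  after byte 1 (6E): sum1=60, sum2=10
  after byte 2 (E2): sum1=31, sum2=41
  after byte 3 (9A): sum1=185, sum2=226
Checksum = sum2·256 + sum1 = 226·256 + 185 = 58041 = 0xE2B9.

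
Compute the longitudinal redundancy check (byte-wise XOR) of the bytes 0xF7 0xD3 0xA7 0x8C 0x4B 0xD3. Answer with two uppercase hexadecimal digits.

XOR the bytes together:
  start with 0xF7
  0xF7 ⊕ 0xD3 = 0x24
  0x24 ⊕ 0xA7 = 0x83
  0x83 ⊕ 0x8C = 0x0F
  0x0F ⊕ 0x4B = 0x44
  0x44 ⊕ 0xD3 = 0x97

97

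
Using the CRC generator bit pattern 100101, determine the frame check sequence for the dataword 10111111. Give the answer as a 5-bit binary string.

10011

Append 5 zeros: 1011111100000. Divide by 100101 (XOR where the leading bit is 1):
  pos 0: 101111 XOR 100101 = 001010
  pos 2: 101011 XOR 100101 = 001110
  pos 4: 111000 XOR 100101 = 011101
  pos 5: 111010 XOR 100101 = 011111
  pos 6: 111110 XOR 100101 = 011011
  pos 7: 110110 XOR 100101 = 010011
Remainder (last 5 bits) = 10011. This is the CRC / FCS.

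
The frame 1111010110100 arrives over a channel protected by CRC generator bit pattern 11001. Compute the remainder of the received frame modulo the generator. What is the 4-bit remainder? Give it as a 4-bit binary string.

0000

Modulo-2 division of 1111010110100 by 11001:
  pos 0: 11110 XOR 11001 = 00111
  pos 2: 11110 XOR 11001 = 00111
  pos 4: 11111 XOR 11001 = 00110
  pos 6: 11001 XOR 11001 = 00000
Remainder = 0000 (zero — the frame passes the CRC check).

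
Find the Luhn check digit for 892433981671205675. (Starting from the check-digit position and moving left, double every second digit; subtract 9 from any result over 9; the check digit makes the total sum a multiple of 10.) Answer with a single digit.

7

Partial digits right→left: 5 7 6 5 0 2 1 7 6 1 8 9 3 3 4 2 9 8
Double every second digit counting from the check-digit position (so the 1st, 3rd, 5th, ... of the partial from the right).
  doubled (with −9 where >9): 1 3 0 2 3 7 6 8 9 → sum 39
  kept as-is: 7 5 2 7 1 9 3 2 8 → sum 44
Total = 39 + 44 = 83.
Check digit = (10 − (83 mod 10)) mod 10 = 7.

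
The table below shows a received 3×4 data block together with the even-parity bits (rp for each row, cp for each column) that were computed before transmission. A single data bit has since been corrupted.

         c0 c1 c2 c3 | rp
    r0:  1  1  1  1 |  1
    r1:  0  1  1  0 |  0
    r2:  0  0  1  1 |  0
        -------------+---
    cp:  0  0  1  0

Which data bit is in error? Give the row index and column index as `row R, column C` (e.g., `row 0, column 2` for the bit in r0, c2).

Recompute each row's even parity and compare to rp:
  r0: data parity 0, sent rp 1 → mismatch
  r1: data parity 0, sent rp 0 → ok
  r2: data parity 0, sent rp 0 → ok
Recompute each column's even parity and compare to cp:
  c0: data parity 1, sent cp 0 → mismatch
  c1: data parity 0, sent cp 0 → ok
  c2: data parity 1, sent cp 1 → ok
  c3: data parity 0, sent cp 0 → ok
Exactly one row (r0) and one column (c0) fail → the flipped bit is at their intersection.

row 0, column 0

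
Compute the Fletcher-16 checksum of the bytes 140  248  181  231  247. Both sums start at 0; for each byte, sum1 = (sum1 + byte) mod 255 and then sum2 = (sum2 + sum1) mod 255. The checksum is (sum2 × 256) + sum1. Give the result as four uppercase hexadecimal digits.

Running sums (mod 255):
  after byte 0 (140): sum1=140, sum2=140
  after byte 1 (248): sum1=133, sum2=18
  after byte 2 (181): sum1=59, sum2=77
  after byte 3 (231): sum1=35, sum2=112
  after byte 4 (247): sum1=27, sum2=139
Checksum = sum2·256 + sum1 = 139·256 + 27 = 35611 = 0x8B1B.

8B1B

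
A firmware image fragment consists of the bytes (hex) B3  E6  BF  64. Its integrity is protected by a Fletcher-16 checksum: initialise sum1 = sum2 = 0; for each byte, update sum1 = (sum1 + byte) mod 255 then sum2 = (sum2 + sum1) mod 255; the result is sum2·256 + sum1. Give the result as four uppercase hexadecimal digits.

Running sums (mod 255):
  after byte 0 (B3): sum1=179, sum2=179
  after byte 1 (E6): sum1=154, sum2=78
  after byte 2 (BF): sum1=90, sum2=168
  after byte 3 (64): sum1=190, sum2=103
Checksum = sum2·256 + sum1 = 103·256 + 190 = 26558 = 0x67BE.

67BE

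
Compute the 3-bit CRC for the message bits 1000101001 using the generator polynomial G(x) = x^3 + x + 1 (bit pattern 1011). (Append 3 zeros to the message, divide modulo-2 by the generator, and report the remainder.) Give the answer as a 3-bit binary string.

011

Append 3 zeros: 1000101001000. Divide by 1011 (XOR where the leading bit is 1):
  pos 0: 1000 XOR 1011 = 0011
  pos 2: 1110 XOR 1011 = 0101
  pos 3: 1011 XOR 1011 = 0000
  pos 9: 1000 XOR 1011 = 0011
Remainder (last 3 bits) = 011. This is the CRC / FCS.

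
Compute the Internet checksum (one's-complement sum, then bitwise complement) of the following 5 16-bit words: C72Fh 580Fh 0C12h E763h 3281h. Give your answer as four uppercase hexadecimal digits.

One's-complement addition (fold any carry out of bit 15 back into bit 0):
  0xC72F + 0x580F = 0x11F3E → wrap carry → 0x1F3F
  0x1F3F + 0x0C12 = 0x02B51
  0x2B51 + 0xE763 = 0x112B4 → wrap carry → 0x12B5
  0x12B5 + 0x3281 = 0x04536
One's-complement sum = 0x4536.
Checksum = ~0x4536 & 0xFFFF = 0xBAC9.

BAC9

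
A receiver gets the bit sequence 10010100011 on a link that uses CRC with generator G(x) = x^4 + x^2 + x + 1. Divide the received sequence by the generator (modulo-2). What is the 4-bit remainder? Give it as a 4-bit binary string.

Modulo-2 division of 10010100011 by 10111:
  pos 0: 10010 XOR 10111 = 00101
  pos 2: 10110 XOR 10111 = 00001
  pos 6: 10011 XOR 10111 = 00100
Remainder = 0100 (nonzero — an error is detected).

0100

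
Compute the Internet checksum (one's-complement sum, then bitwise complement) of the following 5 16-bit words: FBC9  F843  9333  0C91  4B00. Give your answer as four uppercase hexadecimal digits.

212D

One's-complement addition (fold any carry out of bit 15 back into bit 0):
  0xFBC9 + 0xF843 = 0x1F40C → wrap carry → 0xF40D
  0xF40D + 0x9333 = 0x18740 → wrap carry → 0x8741
  0x8741 + 0x0C91 = 0x093D2
  0x93D2 + 0x4B00 = 0x0DED2
One's-complement sum = 0xDED2.
Checksum = ~0xDED2 & 0xFFFF = 0x212D.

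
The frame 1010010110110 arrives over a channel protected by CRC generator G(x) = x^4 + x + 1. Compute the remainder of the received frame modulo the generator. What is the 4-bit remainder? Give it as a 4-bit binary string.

Modulo-2 division of 1010010110110 by 10011:
  pos 0: 10100 XOR 10011 = 00111
  pos 2: 11110 XOR 10011 = 01101
  pos 3: 11011 XOR 10011 = 01000
  pos 4: 10001 XOR 10011 = 00010
  pos 7: 10011 XOR 10011 = 00000
Remainder = 0000 (zero — the frame passes the CRC check).

0000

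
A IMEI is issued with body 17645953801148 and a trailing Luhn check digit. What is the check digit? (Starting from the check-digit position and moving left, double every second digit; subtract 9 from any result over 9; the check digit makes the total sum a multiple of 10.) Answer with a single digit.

3

Partial digits right→left: 8 4 1 1 0 8 3 5 9 5 4 6 7 1
Double every second digit counting from the check-digit position (so the 1st, 3rd, 5th, ... of the partial from the right).
  doubled (with −9 where >9): 7 2 0 6 9 8 5 → sum 37
  kept as-is: 4 1 8 5 5 6 1 → sum 30
Total = 37 + 30 = 67.
Check digit = (10 − (67 mod 10)) mod 10 = 3.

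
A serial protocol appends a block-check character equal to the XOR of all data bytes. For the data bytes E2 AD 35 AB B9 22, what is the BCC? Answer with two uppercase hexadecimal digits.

4A

XOR the bytes together:
  start with 0xE2
  0xE2 ⊕ 0xAD = 0x4F
  0x4F ⊕ 0x35 = 0x7A
  0x7A ⊕ 0xAB = 0xD1
  0xD1 ⊕ 0xB9 = 0x68
  0x68 ⊕ 0x22 = 0x4A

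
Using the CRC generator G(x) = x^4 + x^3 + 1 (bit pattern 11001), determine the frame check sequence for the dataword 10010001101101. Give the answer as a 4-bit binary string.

Append 4 zeros: 100100011011010000. Divide by 11001 (XOR where the leading bit is 1):
  pos 0: 10010 XOR 11001 = 01011
  pos 1: 10110 XOR 11001 = 01111
  pos 2: 11110 XOR 11001 = 00111
  pos 4: 11111 XOR 11001 = 00110
  pos 6: 11001 XOR 11001 = 00000
  pos 11: 10100 XOR 11001 = 01101
  pos 12: 11010 XOR 11001 = 00011
Remainder (last 4 bits) = 0110. This is the CRC / FCS.

0110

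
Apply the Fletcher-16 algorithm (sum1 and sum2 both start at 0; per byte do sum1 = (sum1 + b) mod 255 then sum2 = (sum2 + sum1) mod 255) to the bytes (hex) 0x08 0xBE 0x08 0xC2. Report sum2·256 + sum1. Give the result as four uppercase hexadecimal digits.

2F91

Running sums (mod 255):
  after byte 0 (0x08): sum1=8, sum2=8
  after byte 1 (0xBE): sum1=198, sum2=206
  after byte 2 (0x08): sum1=206, sum2=157
  after byte 3 (0xC2): sum1=145, sum2=47
Checksum = sum2·256 + sum1 = 47·256 + 145 = 12177 = 0x2F91.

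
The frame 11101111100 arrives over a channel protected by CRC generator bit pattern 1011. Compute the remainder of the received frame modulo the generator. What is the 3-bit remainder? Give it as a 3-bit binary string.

Modulo-2 division of 11101111100 by 1011:
  pos 0: 1110 XOR 1011 = 0101
  pos 1: 1011 XOR 1011 = 0000
  pos 5: 1111 XOR 1011 = 0100
  pos 6: 1000 XOR 1011 = 0011
Remainder = 110 (nonzero — an error is detected).

110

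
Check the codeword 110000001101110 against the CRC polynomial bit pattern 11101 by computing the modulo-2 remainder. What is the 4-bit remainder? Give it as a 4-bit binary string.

1000

Modulo-2 division of 110000001101110 by 11101:
  pos 0: 11000 XOR 11101 = 00101
  pos 2: 10100 XOR 11101 = 01001
  pos 3: 10010 XOR 11101 = 01111
  pos 4: 11111 XOR 11101 = 00010
  pos 7: 10101 XOR 11101 = 01000
  pos 8: 10001 XOR 11101 = 01100
  pos 9: 11001 XOR 11101 = 00100
Remainder = 1000 (nonzero — an error is detected).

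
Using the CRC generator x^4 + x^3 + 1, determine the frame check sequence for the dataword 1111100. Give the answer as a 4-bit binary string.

Append 4 zeros: 11111000000. Divide by 11001 (XOR where the leading bit is 1):
  pos 0: 11111 XOR 11001 = 00110
  pos 2: 11000 XOR 11001 = 00001
  pos 6: 10000 XOR 11001 = 01001
Remainder (last 4 bits) = 1001. This is the CRC / FCS.

1001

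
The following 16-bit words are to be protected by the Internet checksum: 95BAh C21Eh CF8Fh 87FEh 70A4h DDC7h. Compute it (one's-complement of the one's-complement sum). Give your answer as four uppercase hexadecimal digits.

022C

One's-complement addition (fold any carry out of bit 15 back into bit 0):
  0x95BA + 0xC21E = 0x157D8 → wrap carry → 0x57D9
  0x57D9 + 0xCF8F = 0x12768 → wrap carry → 0x2769
  0x2769 + 0x87FE = 0x0AF67
  0xAF67 + 0x70A4 = 0x1200B → wrap carry → 0x200C
  0x200C + 0xDDC7 = 0x0FDD3
One's-complement sum = 0xFDD3.
Checksum = ~0xFDD3 & 0xFFFF = 0x022C.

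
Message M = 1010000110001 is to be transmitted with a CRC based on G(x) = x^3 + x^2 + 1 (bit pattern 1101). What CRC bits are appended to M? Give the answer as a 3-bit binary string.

010

Append 3 zeros: 1010000110001000. Divide by 1101 (XOR where the leading bit is 1):
  pos 0: 1010 XOR 1101 = 0111
  pos 1: 1110 XOR 1101 = 0011
  pos 3: 1100 XOR 1101 = 0001
  pos 6: 1110 XOR 1101 = 0011
  pos 8: 1100 XOR 1101 = 0001
  pos 11: 1100 XOR 1101 = 0001
Remainder (last 3 bits) = 010. This is the CRC / FCS.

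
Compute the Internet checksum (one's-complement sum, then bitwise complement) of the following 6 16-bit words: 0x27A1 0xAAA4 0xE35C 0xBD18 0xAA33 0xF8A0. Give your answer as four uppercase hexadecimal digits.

EA6F

One's-complement addition (fold any carry out of bit 15 back into bit 0):
  0x27A1 + 0xAAA4 = 0x0D245
  0xD245 + 0xE35C = 0x1B5A1 → wrap carry → 0xB5A2
  0xB5A2 + 0xBD18 = 0x172BA → wrap carry → 0x72BB
  0x72BB + 0xAA33 = 0x11CEE → wrap carry → 0x1CEF
  0x1CEF + 0xF8A0 = 0x1158F → wrap carry → 0x1590
One's-complement sum = 0x1590.
Checksum = ~0x1590 & 0xFFFF = 0xEA6F.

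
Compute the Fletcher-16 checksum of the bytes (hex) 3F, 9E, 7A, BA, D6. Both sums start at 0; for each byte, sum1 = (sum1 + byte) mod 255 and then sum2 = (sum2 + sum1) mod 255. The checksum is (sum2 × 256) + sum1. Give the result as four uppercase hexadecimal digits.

72E9

Running sums (mod 255):
  after byte 0 (3F): sum1=63, sum2=63
  after byte 1 (9E): sum1=221, sum2=29
  after byte 2 (7A): sum1=88, sum2=117
  after byte 3 (BA): sum1=19, sum2=136
  after byte 4 (D6): sum1=233, sum2=114
Checksum = sum2·256 + sum1 = 114·256 + 233 = 29417 = 0x72E9.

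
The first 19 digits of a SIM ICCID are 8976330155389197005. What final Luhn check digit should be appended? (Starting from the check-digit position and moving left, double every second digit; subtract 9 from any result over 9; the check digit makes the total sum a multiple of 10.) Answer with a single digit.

6

Partial digits right→left: 5 0 0 7 9 1 9 8 3 5 5 1 0 3 3 6 7 9 8
Double every second digit counting from the check-digit position (so the 1st, 3rd, 5th, ... of the partial from the right).
  doubled (with −9 where >9): 1 0 9 9 6 1 0 6 5 7 → sum 44
  kept as-is: 0 7 1 8 5 1 3 6 9 → sum 40
Total = 44 + 40 = 84.
Check digit = (10 − (84 mod 10)) mod 10 = 6.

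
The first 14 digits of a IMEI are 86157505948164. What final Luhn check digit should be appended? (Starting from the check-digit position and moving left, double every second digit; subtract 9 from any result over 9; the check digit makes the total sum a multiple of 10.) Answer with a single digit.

7

Partial digits right→left: 4 6 1 8 4 9 5 0 5 7 5 1 6 8
Double every second digit counting from the check-digit position (so the 1st, 3rd, 5th, ... of the partial from the right).
  doubled (with −9 where >9): 8 2 8 1 1 1 3 → sum 24
  kept as-is: 6 8 9 0 7 1 8 → sum 39
Total = 24 + 39 = 63.
Check digit = (10 − (63 mod 10)) mod 10 = 7.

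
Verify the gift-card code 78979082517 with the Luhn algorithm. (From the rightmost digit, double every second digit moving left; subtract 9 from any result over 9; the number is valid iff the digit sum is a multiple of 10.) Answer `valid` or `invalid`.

invalid

From the right, keep odd positions and double even positions (subtract 9 from any doubled value over 9):
  doubled (positions 2,4,...): 2 4 0 5 7 → sum 18
  kept (positions 1,3,...): 7 5 8 9 9 7 → sum 45
Total = 63.
63 mod 10 = 3, so the number is invalid.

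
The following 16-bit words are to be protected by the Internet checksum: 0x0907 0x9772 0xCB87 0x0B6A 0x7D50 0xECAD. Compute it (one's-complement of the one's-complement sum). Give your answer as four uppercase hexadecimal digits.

1E96

One's-complement addition (fold any carry out of bit 15 back into bit 0):
  0x0907 + 0x9772 = 0x0A079
  0xA079 + 0xCB87 = 0x16C00 → wrap carry → 0x6C01
  0x6C01 + 0x0B6A = 0x0776B
  0x776B + 0x7D50 = 0x0F4BB
  0xF4BB + 0xECAD = 0x1E168 → wrap carry → 0xE169
One's-complement sum = 0xE169.
Checksum = ~0xE169 & 0xFFFF = 0x1E96.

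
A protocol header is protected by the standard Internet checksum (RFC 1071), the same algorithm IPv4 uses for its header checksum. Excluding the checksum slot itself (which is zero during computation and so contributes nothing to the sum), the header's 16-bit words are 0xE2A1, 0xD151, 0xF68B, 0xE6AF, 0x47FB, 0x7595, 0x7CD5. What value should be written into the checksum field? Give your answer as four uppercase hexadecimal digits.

One's-complement addition (fold any carry out of bit 15 back into bit 0):
  0xE2A1 + 0xD151 = 0x1B3F2 → wrap carry → 0xB3F3
  0xB3F3 + 0xF68B = 0x1AA7E → wrap carry → 0xAA7F
  0xAA7F + 0xE6AF = 0x1912E → wrap carry → 0x912F
  0x912F + 0x47FB = 0x0D92A
  0xD92A + 0x7595 = 0x14EBF → wrap carry → 0x4EC0
  0x4EC0 + 0x7CD5 = 0x0CB95
One's-complement sum = 0xCB95.
Checksum = ~0xCB95 & 0xFFFF = 0x346A.

346A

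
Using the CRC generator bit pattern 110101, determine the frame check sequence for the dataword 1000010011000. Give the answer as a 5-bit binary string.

10111

Append 5 zeros: 100001001100000000. Divide by 110101 (XOR where the leading bit is 1):
  pos 0: 100001 XOR 110101 = 010100
  pos 1: 101000 XOR 110101 = 011101
  pos 2: 111010 XOR 110101 = 001111
  pos 4: 111111 XOR 110101 = 001010
  pos 6: 101000 XOR 110101 = 011101
  pos 7: 111010 XOR 110101 = 001111
  pos 9: 111100 XOR 110101 = 001001
  pos 11: 100100 XOR 110101 = 010001
  pos 12: 100010 XOR 110101 = 010111
Remainder (last 5 bits) = 10111. This is the CRC / FCS.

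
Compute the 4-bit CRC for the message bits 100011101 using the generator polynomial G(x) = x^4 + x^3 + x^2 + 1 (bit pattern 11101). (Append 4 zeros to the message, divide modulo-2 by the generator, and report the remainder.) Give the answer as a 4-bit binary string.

0111

Append 4 zeros: 1000111010000. Divide by 11101 (XOR where the leading bit is 1):
  pos 0: 10001 XOR 11101 = 01100
  pos 1: 11001 XOR 11101 = 00100
  pos 3: 10010 XOR 11101 = 01111
  pos 4: 11111 XOR 11101 = 00010
  pos 7: 10000 XOR 11101 = 01101
  pos 8: 11010 XOR 11101 = 00111
Remainder (last 4 bits) = 0111. This is the CRC / FCS.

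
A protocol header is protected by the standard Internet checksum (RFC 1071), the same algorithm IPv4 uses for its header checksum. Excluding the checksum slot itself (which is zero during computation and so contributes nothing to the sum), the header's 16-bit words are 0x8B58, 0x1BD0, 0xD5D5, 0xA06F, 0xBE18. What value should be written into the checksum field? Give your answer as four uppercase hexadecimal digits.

2479

One's-complement addition (fold any carry out of bit 15 back into bit 0):
  0x8B58 + 0x1BD0 = 0x0A728
  0xA728 + 0xD5D5 = 0x17CFD → wrap carry → 0x7CFE
  0x7CFE + 0xA06F = 0x11D6D → wrap carry → 0x1D6E
  0x1D6E + 0xBE18 = 0x0DB86
One's-complement sum = 0xDB86.
Checksum = ~0xDB86 & 0xFFFF = 0x2479.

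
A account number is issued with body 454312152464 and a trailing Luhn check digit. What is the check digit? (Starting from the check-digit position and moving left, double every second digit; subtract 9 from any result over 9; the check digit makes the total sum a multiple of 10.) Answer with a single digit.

Partial digits right→left: 4 6 4 2 5 1 2 1 3 4 5 4
Double every second digit counting from the check-digit position (so the 1st, 3rd, 5th, ... of the partial from the right).
  doubled (with −9 where >9): 8 8 1 4 6 1 → sum 28
  kept as-is: 6 2 1 1 4 4 → sum 18
Total = 28 + 18 = 46.
Check digit = (10 − (46 mod 10)) mod 10 = 4.

4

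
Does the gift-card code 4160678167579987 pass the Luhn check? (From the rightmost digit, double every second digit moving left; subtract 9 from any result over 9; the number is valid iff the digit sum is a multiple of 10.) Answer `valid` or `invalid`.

From the right, keep odd positions and double even positions (subtract 9 from any doubled value over 9):
  doubled (positions 2,4,...): 7 9 1 3 7 3 3 8 → sum 41
  kept (positions 1,3,...): 7 9 7 7 1 7 0 1 → sum 39
Total = 80.
80 mod 10 = 0, so the number is valid.

valid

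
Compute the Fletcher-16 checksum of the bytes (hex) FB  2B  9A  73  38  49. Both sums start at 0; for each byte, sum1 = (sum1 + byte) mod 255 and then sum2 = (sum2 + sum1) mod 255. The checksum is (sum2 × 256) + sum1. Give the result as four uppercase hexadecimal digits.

3EB6

Running sums (mod 255):
  after byte 0 (FB): sum1=251, sum2=251
  after byte 1 (2B): sum1=39, sum2=35
  after byte 2 (9A): sum1=193, sum2=228
  after byte 3 (73): sum1=53, sum2=26
  after byte 4 (38): sum1=109, sum2=135
  after byte 5 (49): sum1=182, sum2=62
Checksum = sum2·256 + sum1 = 62·256 + 182 = 16054 = 0x3EB6.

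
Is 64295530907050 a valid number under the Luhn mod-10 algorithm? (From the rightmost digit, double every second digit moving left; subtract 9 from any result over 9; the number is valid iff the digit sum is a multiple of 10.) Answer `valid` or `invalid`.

invalid

From the right, keep odd positions and double even positions (subtract 9 from any doubled value over 9):
  doubled (positions 2,4,...): 1 5 9 6 1 4 3 → sum 29
  kept (positions 1,3,...): 0 0 0 0 5 9 4 → sum 18
Total = 47.
47 mod 10 = 7, so the number is invalid.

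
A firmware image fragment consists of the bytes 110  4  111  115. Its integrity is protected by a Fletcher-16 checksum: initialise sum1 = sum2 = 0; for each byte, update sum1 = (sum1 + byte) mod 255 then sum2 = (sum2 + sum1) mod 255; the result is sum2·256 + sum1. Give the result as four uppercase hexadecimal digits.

1855

Running sums (mod 255):
  after byte 0 (110): sum1=110, sum2=110
  after byte 1 (4): sum1=114, sum2=224
  after byte 2 (111): sum1=225, sum2=194
  after byte 3 (115): sum1=85, sum2=24
Checksum = sum2·256 + sum1 = 24·256 + 85 = 6229 = 0x1855.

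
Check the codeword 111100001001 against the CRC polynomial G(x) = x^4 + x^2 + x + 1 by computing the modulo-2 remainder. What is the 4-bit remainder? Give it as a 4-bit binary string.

Modulo-2 division of 111100001001 by 10111:
  pos 0: 11110 XOR 10111 = 01001
  pos 1: 10010 XOR 10111 = 00101
  pos 3: 10100 XOR 10111 = 00011
  pos 6: 11100 XOR 10111 = 01011
  pos 7: 10111 XOR 10111 = 00000
Remainder = 0000 (zero — the frame passes the CRC check).

0000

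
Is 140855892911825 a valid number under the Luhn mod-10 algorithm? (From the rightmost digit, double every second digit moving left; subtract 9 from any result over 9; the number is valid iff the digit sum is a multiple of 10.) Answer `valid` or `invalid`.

From the right, keep odd positions and double even positions (subtract 9 from any doubled value over 9):
  doubled (positions 2,4,...): 4 2 9 9 1 7 8 → sum 40
  kept (positions 1,3,...): 5 8 1 2 8 5 0 1 → sum 30
Total = 70.
70 mod 10 = 0, so the number is valid.

valid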